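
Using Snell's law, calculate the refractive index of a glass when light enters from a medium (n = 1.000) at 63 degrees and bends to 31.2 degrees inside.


Apply Snell's law: n1 * sin(theta1) = n2 * sin(theta2)
  n2 = n1 * sin(theta1) / sin(theta2)
  sin(63) = 0.891007
  sin(31.2) = 0.518027
  n2 = 1.000 * 0.891007 / 0.518027 = 1.72

1.72


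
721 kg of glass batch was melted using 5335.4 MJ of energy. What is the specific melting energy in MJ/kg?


Rearrange E = m * s for s:
  s = E / m
  s = 5335.4 / 721 = 7.4 MJ/kg

7.4 MJ/kg


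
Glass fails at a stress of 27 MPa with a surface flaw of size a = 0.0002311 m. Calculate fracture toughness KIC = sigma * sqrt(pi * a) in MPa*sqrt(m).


Fracture toughness: KIC = sigma * sqrt(pi * a)
  pi * a = pi * 0.0002311 = 0.000726022
  sqrt(pi * a) = 0.026945
  KIC = 27 * 0.026945 = 0.728 MPa*sqrt(m)

0.728 MPa*sqrt(m)


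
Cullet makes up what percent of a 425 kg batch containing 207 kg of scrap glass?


Cullet ratio = (cullet mass / total batch mass) * 100
  Ratio = 207 / 425 * 100 = 48.71%

48.71%


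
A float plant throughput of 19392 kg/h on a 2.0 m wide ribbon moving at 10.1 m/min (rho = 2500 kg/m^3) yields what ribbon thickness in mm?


Ribbon cross-section from mass balance:
  Volume rate = throughput / density = 19392 / 2500 = 7.7568 m^3/h
  thickness = volume rate / (speed * 60 * width), i.e.
  thickness = throughput / (60 * speed * width * density) * 1000
  thickness = 19392 / (60 * 10.1 * 2.0 * 2500) * 1000 = 6.4 mm

6.4 mm


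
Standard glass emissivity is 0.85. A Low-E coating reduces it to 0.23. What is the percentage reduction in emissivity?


Percentage reduction = (1 - coated/uncoated) * 100
  Ratio = 0.23 / 0.85 = 0.2706
  Reduction = (1 - 0.2706) * 100 = 72.9%

72.9%


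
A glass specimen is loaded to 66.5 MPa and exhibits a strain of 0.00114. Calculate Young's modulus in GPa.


Young's modulus: E = stress / strain
  E = 66.5 MPa / 0.00114 = 58333.33 MPa
Convert to GPa: 58333.33 / 1000 = 58.33 GPa

58.33 GPa


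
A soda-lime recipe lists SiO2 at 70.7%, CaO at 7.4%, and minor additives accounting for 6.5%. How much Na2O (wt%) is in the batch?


Pieces sum to 100%:
  Na2O = 100 - (SiO2 + CaO + others)
  Na2O = 100 - (70.7 + 7.4 + 6.5) = 15.4%

15.4%


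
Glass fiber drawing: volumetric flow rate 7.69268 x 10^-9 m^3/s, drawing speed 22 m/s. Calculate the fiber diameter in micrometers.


Cross-sectional area from continuity:
  A = Q / v = 7.69268 x 10^-9 / 22 = 3.496673 x 10^-10 m^2
Diameter from circular cross-section:
  d = sqrt(4A / pi) * 10^6 (m -> um)
  d = sqrt(4 * 3.496673 x 10^-10 / pi) * 10^6 = 21.1 um

21.1 um


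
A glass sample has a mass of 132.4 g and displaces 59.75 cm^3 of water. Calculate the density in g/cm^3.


Use the definition of density:
  rho = mass / volume
  rho = 132.4 / 59.75 = 2.216 g/cm^3

2.216 g/cm^3


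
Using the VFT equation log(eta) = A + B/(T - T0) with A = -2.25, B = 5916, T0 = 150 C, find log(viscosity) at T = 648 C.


VFT equation: log(eta) = A + B / (T - T0)
  T - T0 = 648 - 150 = 498
  B / (T - T0) = 5916 / 498 = 11.88
  log(eta) = -2.25 + 11.88 = 9.63

9.63


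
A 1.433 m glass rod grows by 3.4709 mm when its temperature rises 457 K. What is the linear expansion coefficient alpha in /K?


Rearrange dL = alpha * L0 * dT for alpha:
  alpha = dL / (L0 * dT)
  alpha = (3.4709 / 1000) / (1.433 * 457) = 0.0000053 /K = 5.3 x 10^-6 /K

5.3 x 10^-6 /K


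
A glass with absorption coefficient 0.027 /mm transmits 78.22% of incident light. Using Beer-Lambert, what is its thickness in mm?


Rearrange T = exp(-alpha * thickness):
  thickness = -ln(T) / alpha
  T = 78.22/100 = 0.7822
  ln(T) = -0.24564
  -ln(T) = 0.24564
  thickness = 0.24564 / 0.027 = 9.1 mm

9.1 mm


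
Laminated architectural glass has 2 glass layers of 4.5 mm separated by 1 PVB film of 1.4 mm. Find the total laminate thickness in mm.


Total thickness = glass contribution + PVB contribution
  Glass: 2 * 4.5 = 9.0 mm
  PVB: 1 * 1.4 = 1.4 mm
  Total = 9.0 + 1.4 = 10.4 mm

10.4 mm


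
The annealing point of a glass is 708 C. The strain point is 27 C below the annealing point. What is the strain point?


Strain point = annealing point - difference:
  T_strain = 708 - 27 = 681 C

681 C


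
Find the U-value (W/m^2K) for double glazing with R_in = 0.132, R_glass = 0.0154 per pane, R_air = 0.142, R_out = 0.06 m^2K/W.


Total thermal resistance (series):
  R_total = R_in + R_glass + R_air + R_glass + R_out
  R_total = 0.132 + 0.0154 + 0.142 + 0.0154 + 0.06 = 0.3648 m^2K/W
U-value = 1 / R_total = 1 / 0.3648 = 2.741 W/m^2K

2.741 W/m^2K


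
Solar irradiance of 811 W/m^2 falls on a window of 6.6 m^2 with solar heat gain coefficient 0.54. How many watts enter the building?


Solar heat gain: Q = Area * SHGC * Irradiance
  Q = 6.6 * 0.54 * 811 = 2890.4 W

2890.4 W


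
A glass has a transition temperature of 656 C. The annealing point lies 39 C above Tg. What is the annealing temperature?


The annealing temperature is Tg plus the offset:
  T_anneal = 656 + 39 = 695 C

695 C


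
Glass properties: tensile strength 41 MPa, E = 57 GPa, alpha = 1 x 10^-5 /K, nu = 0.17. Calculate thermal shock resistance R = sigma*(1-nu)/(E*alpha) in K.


Thermal shock resistance: R = sigma * (1 - nu) / (E * alpha)
  Numerator = 41 * (1 - 0.17) = 34.03
  Denominator = 57 * 1000 * (1 x 10^-5) = 0.57
  R = 34.03 / 0.57 = 59.7 K

59.7 K


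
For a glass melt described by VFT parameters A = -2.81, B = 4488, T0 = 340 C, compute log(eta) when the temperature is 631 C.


VFT equation: log(eta) = A + B / (T - T0)
  T - T0 = 631 - 340 = 291
  B / (T - T0) = 4488 / 291 = 15.423
  log(eta) = -2.81 + 15.423 = 12.613

12.613


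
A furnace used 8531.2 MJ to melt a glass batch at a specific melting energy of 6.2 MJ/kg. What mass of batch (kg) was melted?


Rearrange E = m * s for m:
  m = E / s
  m = 8531.2 / 6.2 = 1376.0 kg

1376.0 kg


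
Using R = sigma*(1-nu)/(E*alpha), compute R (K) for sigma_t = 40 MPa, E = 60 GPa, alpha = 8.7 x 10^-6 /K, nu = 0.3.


Thermal shock resistance: R = sigma * (1 - nu) / (E * alpha)
  Numerator = 40 * (1 - 0.3) = 28.0
  Denominator = 60 * 1000 * (8.7 x 10^-6) = 0.522
  R = 28.0 / 0.522 = 53.6 K

53.6 K


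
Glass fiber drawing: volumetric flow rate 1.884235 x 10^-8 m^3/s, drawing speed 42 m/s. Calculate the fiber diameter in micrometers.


Cross-sectional area from continuity:
  A = Q / v = 1.884235 x 10^-8 / 42 = 4.486274 x 10^-10 m^2
Diameter from circular cross-section:
  d = sqrt(4A / pi) * 10^6 (m -> um)
  d = sqrt(4 * 4.486274 x 10^-10 / pi) * 10^6 = 23.9 um

23.9 um


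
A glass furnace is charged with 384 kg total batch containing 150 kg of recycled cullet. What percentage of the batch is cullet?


Cullet ratio = (cullet mass / total batch mass) * 100
  Ratio = 150 / 384 * 100 = 39.06%

39.06%


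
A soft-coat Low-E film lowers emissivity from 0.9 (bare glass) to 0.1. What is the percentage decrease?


Percentage reduction = (1 - coated/uncoated) * 100
  Ratio = 0.1 / 0.9 = 0.1111
  Reduction = (1 - 0.1111) * 100 = 88.9%

88.9%


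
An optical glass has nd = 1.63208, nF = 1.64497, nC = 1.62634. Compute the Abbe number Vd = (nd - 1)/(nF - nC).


Abbe number formula: Vd = (nd - 1) / (nF - nC)
  nd - 1 = 1.63208 - 1 = 0.63208
  nF - nC = 1.64497 - 1.62634 = 0.01863
  Vd = 0.63208 / 0.01863 = 33.93

33.93


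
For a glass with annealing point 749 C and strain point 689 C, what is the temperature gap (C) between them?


Gap = T_anneal - T_strain:
  gap = 749 - 689 = 60 C

60 C


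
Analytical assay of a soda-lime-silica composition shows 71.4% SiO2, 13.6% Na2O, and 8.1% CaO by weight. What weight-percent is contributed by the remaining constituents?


Sum the three major oxides:
  SiO2 + Na2O + CaO = 71.4 + 13.6 + 8.1 = 93.1%
Subtract from 100%:
  Others = 100 - 93.1 = 6.9%

6.9%


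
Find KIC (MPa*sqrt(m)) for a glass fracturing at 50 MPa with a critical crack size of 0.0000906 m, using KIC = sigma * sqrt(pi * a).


Fracture toughness: KIC = sigma * sqrt(pi * a)
  pi * a = pi * 0.0000906 = 0.000284628
  sqrt(pi * a) = 0.016871
  KIC = 50 * 0.016871 = 0.844 MPa*sqrt(m)

0.844 MPa*sqrt(m)


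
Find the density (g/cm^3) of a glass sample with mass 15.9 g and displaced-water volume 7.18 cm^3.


Use the definition of density:
  rho = mass / volume
  rho = 15.9 / 7.18 = 2.214 g/cm^3

2.214 g/cm^3


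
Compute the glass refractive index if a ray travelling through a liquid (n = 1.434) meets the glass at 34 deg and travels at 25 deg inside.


Apply Snell's law: n1 * sin(theta1) = n2 * sin(theta2)
  n2 = n1 * sin(theta1) / sin(theta2)
  sin(34) = 0.559193
  sin(25) = 0.422618
  n2 = 1.434 * 0.559193 / 0.422618 = 1.8974

1.8974


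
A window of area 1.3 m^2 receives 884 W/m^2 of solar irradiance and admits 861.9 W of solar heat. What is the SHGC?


Rearrange Q = Area * SHGC * Irradiance:
  SHGC = Q / (Area * Irradiance)
  SHGC = 861.9 / (1.3 * 884) = 0.75

0.75


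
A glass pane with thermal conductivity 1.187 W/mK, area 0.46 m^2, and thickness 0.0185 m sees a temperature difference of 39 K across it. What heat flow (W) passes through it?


Fourier's law: Q = k * A * dT / t
  Q = 1.187 * 0.46 * 39 / 0.0185
  Q = 21.29478 / 0.0185 = 1151.1 W

1151.1 W


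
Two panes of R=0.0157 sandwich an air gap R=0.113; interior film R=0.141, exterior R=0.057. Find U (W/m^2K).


Total thermal resistance (series):
  R_total = R_in + R_glass + R_air + R_glass + R_out
  R_total = 0.141 + 0.0157 + 0.113 + 0.0157 + 0.057 = 0.3424 m^2K/W
U-value = 1 / R_total = 1 / 0.3424 = 2.921 W/m^2K

2.921 W/m^2K


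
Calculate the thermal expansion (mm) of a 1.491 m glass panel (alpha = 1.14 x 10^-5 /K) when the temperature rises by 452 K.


Thermal expansion formula: dL = alpha * L0 * dT
  dL = (1.14 x 10^-5) * 1.491 * 452 = 0.00768282 m
Convert to mm: 0.00768282 * 1000 = 7.6828 mm

7.6828 mm


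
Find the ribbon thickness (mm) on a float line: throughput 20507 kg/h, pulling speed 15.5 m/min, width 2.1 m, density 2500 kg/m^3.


Ribbon cross-section from mass balance:
  Volume rate = throughput / density = 20507 / 2500 = 8.2028 m^3/h
  thickness = volume rate / (speed * 60 * width), i.e.
  thickness = throughput / (60 * speed * width * density) * 1000
  thickness = 20507 / (60 * 15.5 * 2.1 * 2500) * 1000 = 4.2 mm

4.2 mm


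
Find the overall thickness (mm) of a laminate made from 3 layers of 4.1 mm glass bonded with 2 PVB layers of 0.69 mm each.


Total thickness = glass contribution + PVB contribution
  Glass: 3 * 4.1 = 12.3 mm
  PVB: 2 * 0.69 = 1.38 mm
  Total = 12.3 + 1.38 = 13.68 mm

13.68 mm


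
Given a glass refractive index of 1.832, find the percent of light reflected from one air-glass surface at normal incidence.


Fresnel reflectance at normal incidence:
  R = ((n - 1)/(n + 1))^2
  (n - 1)/(n + 1) = (1.832 - 1)/(1.832 + 1) = 0.293785
  R = 0.293785^2 = 0.0863096
  R(%) = 0.0863096 * 100 = 8.631%

8.631%


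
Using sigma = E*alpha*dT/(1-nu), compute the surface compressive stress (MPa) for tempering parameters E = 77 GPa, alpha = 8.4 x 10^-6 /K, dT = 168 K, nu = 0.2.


Tempering stress: sigma = E * alpha * dT / (1 - nu)
  E (MPa) = 77 * 1000 = 77000
  Numerator = 77000 * (8.4 x 10^-6) * 168 = 108.6624
  Denominator = 1 - 0.2 = 0.8
  sigma = 108.6624 / 0.8 = 135.8 MPa

135.8 MPa


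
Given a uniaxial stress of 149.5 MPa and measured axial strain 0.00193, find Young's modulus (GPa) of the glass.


Young's modulus: E = stress / strain
  E = 149.5 MPa / 0.00193 = 77461.14 MPa
Convert to GPa: 77461.14 / 1000 = 77.46 GPa

77.46 GPa


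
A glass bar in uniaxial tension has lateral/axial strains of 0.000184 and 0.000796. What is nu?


Poisson's ratio: nu = lateral strain / axial strain
  nu = 0.000184 / 0.000796 = 0.2312

0.2312


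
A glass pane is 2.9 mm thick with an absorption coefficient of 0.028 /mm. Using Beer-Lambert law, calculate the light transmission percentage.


Beer-Lambert law: T = exp(-alpha * thickness)
  exponent = -0.028 * 2.9 = -0.0812
  T = exp(-0.0812) = 0.922
  Percentage = 0.922 * 100 = 92.2%

92.2%


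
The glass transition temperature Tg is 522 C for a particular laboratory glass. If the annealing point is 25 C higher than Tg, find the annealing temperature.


The annealing temperature is Tg plus the offset:
  T_anneal = 522 + 25 = 547 C

547 C


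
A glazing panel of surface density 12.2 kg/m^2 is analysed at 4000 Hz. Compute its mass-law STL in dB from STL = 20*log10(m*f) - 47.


Mass law: STL = 20 * log10(m * f) - 47
  m * f = 12.2 * 4000 = 48800
  log10(48800) = 4.68842
  STL = 20 * 4.68842 - 47 = 93.7684 - 47 = 46.8 dB

46.8 dB


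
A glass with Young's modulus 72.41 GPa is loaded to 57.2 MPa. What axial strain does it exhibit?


Rearrange E = sigma / epsilon:
  epsilon = sigma / E
  E (MPa) = 72.41 * 1000 = 72410
  epsilon = 57.2 / 72410 = 0.00079

0.00079


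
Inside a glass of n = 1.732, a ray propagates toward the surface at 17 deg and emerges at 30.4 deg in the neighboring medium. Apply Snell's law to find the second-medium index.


Apply Snell's law: n1 * sin(theta1) = n2 * sin(theta2)
  n2 = n1 * sin(theta1) / sin(theta2)
  sin(17) = 0.292372
  sin(30.4) = 0.506034
  n2 = 1.732 * 0.292372 / 0.506034 = 1.0007

1.0007


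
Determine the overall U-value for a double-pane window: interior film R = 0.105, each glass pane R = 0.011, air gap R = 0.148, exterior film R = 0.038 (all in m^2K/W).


Total thermal resistance (series):
  R_total = R_in + R_glass + R_air + R_glass + R_out
  R_total = 0.105 + 0.011 + 0.148 + 0.011 + 0.038 = 0.313 m^2K/W
U-value = 1 / R_total = 1 / 0.313 = 3.195 W/m^2K

3.195 W/m^2K


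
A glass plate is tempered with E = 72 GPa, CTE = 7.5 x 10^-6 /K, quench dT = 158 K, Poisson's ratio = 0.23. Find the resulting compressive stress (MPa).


Tempering stress: sigma = E * alpha * dT / (1 - nu)
  E (MPa) = 72 * 1000 = 72000
  Numerator = 72000 * (7.5 x 10^-6) * 158 = 85.32
  Denominator = 1 - 0.23 = 0.77
  sigma = 85.32 / 0.77 = 110.8 MPa

110.8 MPa


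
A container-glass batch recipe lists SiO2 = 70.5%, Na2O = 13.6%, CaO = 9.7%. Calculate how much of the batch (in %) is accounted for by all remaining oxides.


Sum the three major oxides:
  SiO2 + Na2O + CaO = 70.5 + 13.6 + 9.7 = 93.8%
Subtract from 100%:
  Others = 100 - 93.8 = 6.2%

6.2%


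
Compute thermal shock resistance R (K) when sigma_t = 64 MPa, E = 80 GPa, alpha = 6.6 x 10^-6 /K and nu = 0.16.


Thermal shock resistance: R = sigma * (1 - nu) / (E * alpha)
  Numerator = 64 * (1 - 0.16) = 53.76
  Denominator = 80 * 1000 * (6.6 x 10^-6) = 0.528
  R = 53.76 / 0.528 = 101.8 K

101.8 K


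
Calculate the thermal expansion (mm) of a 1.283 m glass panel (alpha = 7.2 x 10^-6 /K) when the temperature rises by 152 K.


Thermal expansion formula: dL = alpha * L0 * dT
  dL = (7.2 x 10^-6) * 1.283 * 152 = 0.00140412 m
Convert to mm: 0.00140412 * 1000 = 1.4041 mm

1.4041 mm


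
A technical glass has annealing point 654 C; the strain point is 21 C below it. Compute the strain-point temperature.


Strain point = annealing point - difference:
  T_strain = 654 - 21 = 633 C

633 C


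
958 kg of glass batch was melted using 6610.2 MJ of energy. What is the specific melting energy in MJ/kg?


Rearrange E = m * s for s:
  s = E / m
  s = 6610.2 / 958 = 6.9 MJ/kg

6.9 MJ/kg


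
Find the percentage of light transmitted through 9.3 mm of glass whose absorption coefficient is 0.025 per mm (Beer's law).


Beer-Lambert law: T = exp(-alpha * thickness)
  exponent = -0.025 * 9.3 = -0.2325
  T = exp(-0.2325) = 0.7925
  Percentage = 0.7925 * 100 = 79.25%

79.25%


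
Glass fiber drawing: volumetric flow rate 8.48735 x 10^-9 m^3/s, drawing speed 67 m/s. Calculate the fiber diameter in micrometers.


Cross-sectional area from continuity:
  A = Q / v = 8.48735 x 10^-9 / 67 = 1.266769 x 10^-10 m^2
Diameter from circular cross-section:
  d = sqrt(4A / pi) * 10^6 (m -> um)
  d = sqrt(4 * 1.266769 x 10^-10 / pi) * 10^6 = 12.7 um

12.7 um


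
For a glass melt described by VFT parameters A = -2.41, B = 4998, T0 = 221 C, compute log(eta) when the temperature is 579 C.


VFT equation: log(eta) = A + B / (T - T0)
  T - T0 = 579 - 221 = 358
  B / (T - T0) = 4998 / 358 = 13.961
  log(eta) = -2.41 + 13.961 = 11.551

11.551


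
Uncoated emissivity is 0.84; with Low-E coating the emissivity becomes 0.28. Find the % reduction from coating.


Percentage reduction = (1 - coated/uncoated) * 100
  Ratio = 0.28 / 0.84 = 0.3333
  Reduction = (1 - 0.3333) * 100 = 66.7%

66.7%


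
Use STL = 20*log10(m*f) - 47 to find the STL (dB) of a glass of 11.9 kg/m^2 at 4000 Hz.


Mass law: STL = 20 * log10(m * f) - 47
  m * f = 11.9 * 4000 = 47600
  log10(47600) = 4.67761
  STL = 20 * 4.67761 - 47 = 93.5522 - 47 = 46.6 dB

46.6 dB


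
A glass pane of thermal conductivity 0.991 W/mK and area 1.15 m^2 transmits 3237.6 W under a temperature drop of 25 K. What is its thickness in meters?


Fourier's law: t = k * A * dT / Q
  t = 0.991 * 1.15 * 25 / 3237.6
  t = 28.49125 / 3237.6 = 0.0088 m

0.0088 m


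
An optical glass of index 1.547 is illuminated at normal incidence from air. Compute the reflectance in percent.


Fresnel reflectance at normal incidence:
  R = ((n - 1)/(n + 1))^2
  (n - 1)/(n + 1) = (1.547 - 1)/(1.547 + 1) = 0.214762
  R = 0.214762^2 = 0.0461227
  R(%) = 0.0461227 * 100 = 4.612%

4.612%


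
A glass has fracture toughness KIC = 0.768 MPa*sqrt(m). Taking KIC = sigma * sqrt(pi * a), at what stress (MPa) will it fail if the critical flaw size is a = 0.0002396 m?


Rearrange KIC = sigma * sqrt(pi * a):
  sigma = KIC / sqrt(pi * a)
  sqrt(pi * 0.0002396) = 0.027436
  sigma = 0.768 / 0.027436 = 27.99 MPa

27.99 MPa


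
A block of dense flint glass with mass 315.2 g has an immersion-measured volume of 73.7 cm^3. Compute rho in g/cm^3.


Use the definition of density:
  rho = mass / volume
  rho = 315.2 / 73.7 = 4.277 g/cm^3

4.277 g/cm^3


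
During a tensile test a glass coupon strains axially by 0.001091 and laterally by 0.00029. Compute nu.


Poisson's ratio: nu = lateral strain / axial strain
  nu = 0.00029 / 0.001091 = 0.2658

0.2658


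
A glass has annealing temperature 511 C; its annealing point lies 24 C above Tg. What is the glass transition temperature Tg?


Rearrange T_anneal = Tg + offset for Tg:
  Tg = T_anneal - offset = 511 - 24 = 487 C

487 C


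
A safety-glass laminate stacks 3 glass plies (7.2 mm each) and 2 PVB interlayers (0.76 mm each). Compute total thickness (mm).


Total thickness = glass contribution + PVB contribution
  Glass: 3 * 7.2 = 21.6 mm
  PVB: 2 * 0.76 = 1.52 mm
  Total = 21.6 + 1.52 = 23.12 mm

23.12 mm


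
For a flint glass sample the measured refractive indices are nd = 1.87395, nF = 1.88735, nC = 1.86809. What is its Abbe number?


Abbe number formula: Vd = (nd - 1) / (nF - nC)
  nd - 1 = 1.87395 - 1 = 0.87395
  nF - nC = 1.88735 - 1.86809 = 0.01926
  Vd = 0.87395 / 0.01926 = 45.38

45.38


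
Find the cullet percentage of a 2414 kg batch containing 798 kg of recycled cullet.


Cullet ratio = (cullet mass / total batch mass) * 100
  Ratio = 798 / 2414 * 100 = 33.06%

33.06%


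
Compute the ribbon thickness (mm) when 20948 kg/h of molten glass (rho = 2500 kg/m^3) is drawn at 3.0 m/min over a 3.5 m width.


Ribbon cross-section from mass balance:
  Volume rate = throughput / density = 20948 / 2500 = 8.3792 m^3/h
  thickness = volume rate / (speed * 60 * width), i.e.
  thickness = throughput / (60 * speed * width * density) * 1000
  thickness = 20948 / (60 * 3.0 * 3.5 * 2500) * 1000 = 13.3 mm

13.3 mm


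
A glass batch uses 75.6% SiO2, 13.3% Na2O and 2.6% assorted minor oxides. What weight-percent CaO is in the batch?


Pieces sum to 100%:
  CaO = 100 - (SiO2 + Na2O + others)
  CaO = 100 - (75.6 + 13.3 + 2.6) = 8.5%

8.5%


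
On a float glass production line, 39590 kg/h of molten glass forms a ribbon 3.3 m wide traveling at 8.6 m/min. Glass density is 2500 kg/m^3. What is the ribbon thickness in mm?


Ribbon cross-section from mass balance:
  Volume rate = throughput / density = 39590 / 2500 = 15.836 m^3/h
  thickness = volume rate / (speed * 60 * width), i.e.
  thickness = throughput / (60 * speed * width * density) * 1000
  thickness = 39590 / (60 * 8.6 * 3.3 * 2500) * 1000 = 9.3 mm

9.3 mm


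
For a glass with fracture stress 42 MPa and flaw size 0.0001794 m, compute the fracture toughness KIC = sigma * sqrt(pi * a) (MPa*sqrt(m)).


Fracture toughness: KIC = sigma * sqrt(pi * a)
  pi * a = pi * 0.0001794 = 0.000563602
  sqrt(pi * a) = 0.02374
  KIC = 42 * 0.02374 = 0.997 MPa*sqrt(m)

0.997 MPa*sqrt(m)


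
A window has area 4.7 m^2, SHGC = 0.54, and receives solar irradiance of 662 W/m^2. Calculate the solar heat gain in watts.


Solar heat gain: Q = Area * SHGC * Irradiance
  Q = 4.7 * 0.54 * 662 = 1680.2 W

1680.2 W


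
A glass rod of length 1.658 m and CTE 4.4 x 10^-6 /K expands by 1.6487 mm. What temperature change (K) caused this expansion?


Rearrange dL = alpha * L0 * dT for dT:
  dT = dL / (alpha * L0)
  dL (m) = 1.6487 / 1000 = 0.0016487
  dT = 0.0016487 / ((4.4 x 10^-6) * 1.658) = 226.0 K

226.0 K


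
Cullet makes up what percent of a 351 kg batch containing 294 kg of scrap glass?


Cullet ratio = (cullet mass / total batch mass) * 100
  Ratio = 294 / 351 * 100 = 83.76%

83.76%


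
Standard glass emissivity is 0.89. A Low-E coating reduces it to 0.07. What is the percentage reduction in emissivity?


Percentage reduction = (1 - coated/uncoated) * 100
  Ratio = 0.07 / 0.89 = 0.0787
  Reduction = (1 - 0.0787) * 100 = 92.1%

92.1%


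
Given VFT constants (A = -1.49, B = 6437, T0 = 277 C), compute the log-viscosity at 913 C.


VFT equation: log(eta) = A + B / (T - T0)
  T - T0 = 913 - 277 = 636
  B / (T - T0) = 6437 / 636 = 10.121
  log(eta) = -1.49 + 10.121 = 8.631

8.631


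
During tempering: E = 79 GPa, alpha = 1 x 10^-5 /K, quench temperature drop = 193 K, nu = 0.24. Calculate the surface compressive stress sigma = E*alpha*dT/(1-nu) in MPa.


Tempering stress: sigma = E * alpha * dT / (1 - nu)
  E (MPa) = 79 * 1000 = 79000
  Numerator = 79000 * (1 x 10^-5) * 193 = 152.47
  Denominator = 1 - 0.24 = 0.76
  sigma = 152.47 / 0.76 = 200.6 MPa

200.6 MPa


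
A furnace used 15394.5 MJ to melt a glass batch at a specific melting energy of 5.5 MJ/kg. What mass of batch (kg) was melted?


Rearrange E = m * s for m:
  m = E / s
  m = 15394.5 / 5.5 = 2799.0 kg

2799.0 kg


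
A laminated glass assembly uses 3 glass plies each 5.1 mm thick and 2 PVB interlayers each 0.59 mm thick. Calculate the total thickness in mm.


Total thickness = glass contribution + PVB contribution
  Glass: 3 * 5.1 = 15.3 mm
  PVB: 2 * 0.59 = 1.18 mm
  Total = 15.3 + 1.18 = 16.48 mm

16.48 mm


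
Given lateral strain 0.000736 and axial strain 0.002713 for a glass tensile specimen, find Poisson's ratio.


Poisson's ratio: nu = lateral strain / axial strain
  nu = 0.000736 / 0.002713 = 0.2713

0.2713


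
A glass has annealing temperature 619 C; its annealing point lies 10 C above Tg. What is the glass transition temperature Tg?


Rearrange T_anneal = Tg + offset for Tg:
  Tg = T_anneal - offset = 619 - 10 = 609 C

609 C


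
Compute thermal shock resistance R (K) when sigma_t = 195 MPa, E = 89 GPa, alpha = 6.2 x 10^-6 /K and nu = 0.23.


Thermal shock resistance: R = sigma * (1 - nu) / (E * alpha)
  Numerator = 195 * (1 - 0.23) = 150.15
  Denominator = 89 * 1000 * (6.2 x 10^-6) = 0.5518
  R = 150.15 / 0.5518 = 272.1 K

272.1 K


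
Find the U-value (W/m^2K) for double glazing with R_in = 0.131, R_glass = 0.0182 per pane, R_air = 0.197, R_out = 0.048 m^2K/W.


Total thermal resistance (series):
  R_total = R_in + R_glass + R_air + R_glass + R_out
  R_total = 0.131 + 0.0182 + 0.197 + 0.0182 + 0.048 = 0.4124 m^2K/W
U-value = 1 / R_total = 1 / 0.4124 = 2.425 W/m^2K

2.425 W/m^2K


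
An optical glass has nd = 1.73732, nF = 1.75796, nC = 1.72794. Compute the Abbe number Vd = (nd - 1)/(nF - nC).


Abbe number formula: Vd = (nd - 1) / (nF - nC)
  nd - 1 = 1.73732 - 1 = 0.73732
  nF - nC = 1.75796 - 1.72794 = 0.03002
  Vd = 0.73732 / 0.03002 = 24.56

24.56


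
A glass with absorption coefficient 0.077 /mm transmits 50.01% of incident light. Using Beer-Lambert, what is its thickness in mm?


Rearrange T = exp(-alpha * thickness):
  thickness = -ln(T) / alpha
  T = 50.01/100 = 0.5001
  ln(T) = -0.69295
  -ln(T) = 0.69295
  thickness = 0.69295 / 0.077 = 9.0 mm

9.0 mm


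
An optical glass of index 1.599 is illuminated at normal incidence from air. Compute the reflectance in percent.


Fresnel reflectance at normal incidence:
  R = ((n - 1)/(n + 1))^2
  (n - 1)/(n + 1) = (1.599 - 1)/(1.599 + 1) = 0.230473
  R = 0.230473^2 = 0.0531178
  R(%) = 0.0531178 * 100 = 5.312%

5.312%


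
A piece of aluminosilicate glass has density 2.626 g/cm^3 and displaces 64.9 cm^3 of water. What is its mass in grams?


Rearrange rho = m / V:
  m = rho * V
  m = 2.626 * 64.9 = 170.427 g

170.427 g


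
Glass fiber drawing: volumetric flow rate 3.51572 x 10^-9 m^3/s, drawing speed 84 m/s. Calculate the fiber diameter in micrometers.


Cross-sectional area from continuity:
  A = Q / v = 3.51572 x 10^-9 / 84 = 4.185381 x 10^-11 m^2
Diameter from circular cross-section:
  d = sqrt(4A / pi) * 10^6 (m -> um)
  d = sqrt(4 * 4.185381 x 10^-11 / pi) * 10^6 = 7.3 um

7.3 um


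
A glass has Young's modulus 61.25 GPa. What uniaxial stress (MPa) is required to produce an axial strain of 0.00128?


Rearrange E = sigma / epsilon:
  sigma = E * epsilon
  E (MPa) = 61.25 * 1000 = 61250
  sigma = 61250 * 0.00128 = 78.4 MPa

78.4 MPa


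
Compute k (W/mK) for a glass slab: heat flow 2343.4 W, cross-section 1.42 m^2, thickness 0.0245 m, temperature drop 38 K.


Fourier's law rearranged: k = Q * t / (A * dT)
  Numerator = 2343.4 * 0.0245 = 57.4133
  Denominator = 1.42 * 38 = 53.96
  k = 57.4133 / 53.96 = 1.064 W/mK

1.064 W/mK


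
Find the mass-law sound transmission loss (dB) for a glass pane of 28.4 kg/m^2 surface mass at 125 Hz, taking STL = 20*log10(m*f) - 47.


Mass law: STL = 20 * log10(m * f) - 47
  m * f = 28.4 * 125 = 3550
  log10(3550) = 3.55023
  STL = 20 * 3.55023 - 47 = 71.0046 - 47 = 24.0 dB

24.0 dB


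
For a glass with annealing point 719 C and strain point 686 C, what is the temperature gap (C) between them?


Gap = T_anneal - T_strain:
  gap = 719 - 686 = 33 C

33 C


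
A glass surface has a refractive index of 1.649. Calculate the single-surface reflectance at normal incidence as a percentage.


Fresnel reflectance at normal incidence:
  R = ((n - 1)/(n + 1))^2
  (n - 1)/(n + 1) = (1.649 - 1)/(1.649 + 1) = 0.244998
  R = 0.244998^2 = 0.060024
  R(%) = 0.060024 * 100 = 6.002%

6.002%


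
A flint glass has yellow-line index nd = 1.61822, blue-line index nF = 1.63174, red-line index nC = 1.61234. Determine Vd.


Abbe number formula: Vd = (nd - 1) / (nF - nC)
  nd - 1 = 1.61822 - 1 = 0.61822
  nF - nC = 1.63174 - 1.61234 = 0.0194
  Vd = 0.61822 / 0.0194 = 31.87

31.87


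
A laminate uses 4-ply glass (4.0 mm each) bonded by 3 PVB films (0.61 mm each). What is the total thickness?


Total thickness = glass contribution + PVB contribution
  Glass: 4 * 4.0 = 16.0 mm
  PVB: 3 * 0.61 = 1.83 mm
  Total = 16.0 + 1.83 = 17.83 mm

17.83 mm


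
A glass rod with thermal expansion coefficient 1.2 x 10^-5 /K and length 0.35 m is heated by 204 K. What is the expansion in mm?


Thermal expansion formula: dL = alpha * L0 * dT
  dL = (1.2 x 10^-5) * 0.35 * 204 = 0.0008568 m
Convert to mm: 0.0008568 * 1000 = 0.8568 mm

0.8568 mm


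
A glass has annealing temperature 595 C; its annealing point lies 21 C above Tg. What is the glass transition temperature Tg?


Rearrange T_anneal = Tg + offset for Tg:
  Tg = T_anneal - offset = 595 - 21 = 574 C

574 C


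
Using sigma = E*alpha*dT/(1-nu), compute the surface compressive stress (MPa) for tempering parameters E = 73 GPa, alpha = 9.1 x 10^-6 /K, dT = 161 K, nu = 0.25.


Tempering stress: sigma = E * alpha * dT / (1 - nu)
  E (MPa) = 73 * 1000 = 73000
  Numerator = 73000 * (9.1 x 10^-6) * 161 = 106.9523
  Denominator = 1 - 0.25 = 0.75
  sigma = 106.9523 / 0.75 = 142.6 MPa

142.6 MPa


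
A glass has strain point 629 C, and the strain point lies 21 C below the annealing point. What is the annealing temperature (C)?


T_anneal = T_strain + gap:
  T_anneal = 629 + 21 = 650 C

650 C


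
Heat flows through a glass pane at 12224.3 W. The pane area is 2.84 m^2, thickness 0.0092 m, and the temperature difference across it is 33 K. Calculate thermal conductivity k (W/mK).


Fourier's law rearranged: k = Q * t / (A * dT)
  Numerator = 12224.3 * 0.0092 = 112.46356
  Denominator = 2.84 * 33 = 93.72
  k = 112.46356 / 93.72 = 1.2 W/mK

1.2 W/mK


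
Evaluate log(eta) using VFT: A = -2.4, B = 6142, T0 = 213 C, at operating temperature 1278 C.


VFT equation: log(eta) = A + B / (T - T0)
  T - T0 = 1278 - 213 = 1065
  B / (T - T0) = 6142 / 1065 = 5.767
  log(eta) = -2.4 + 5.767 = 3.367

3.367


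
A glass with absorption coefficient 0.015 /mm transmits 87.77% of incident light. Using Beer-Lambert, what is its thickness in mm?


Rearrange T = exp(-alpha * thickness):
  thickness = -ln(T) / alpha
  T = 87.77/100 = 0.8777
  ln(T) = -0.13045
  -ln(T) = 0.13045
  thickness = 0.13045 / 0.015 = 8.7 mm

8.7 mm


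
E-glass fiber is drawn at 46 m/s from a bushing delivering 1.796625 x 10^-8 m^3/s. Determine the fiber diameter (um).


Cross-sectional area from continuity:
  A = Q / v = 1.796625 x 10^-8 / 46 = 3.905707 x 10^-10 m^2
Diameter from circular cross-section:
  d = sqrt(4A / pi) * 10^6 (m -> um)
  d = sqrt(4 * 3.905707 x 10^-10 / pi) * 10^6 = 22.3 um

22.3 um


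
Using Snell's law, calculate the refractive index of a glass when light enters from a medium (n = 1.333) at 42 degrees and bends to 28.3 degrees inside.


Apply Snell's law: n1 * sin(theta1) = n2 * sin(theta2)
  n2 = n1 * sin(theta1) / sin(theta2)
  sin(42) = 0.669131
  sin(28.3) = 0.474088
  n2 = 1.333 * 0.669131 / 0.474088 = 1.8814

1.8814


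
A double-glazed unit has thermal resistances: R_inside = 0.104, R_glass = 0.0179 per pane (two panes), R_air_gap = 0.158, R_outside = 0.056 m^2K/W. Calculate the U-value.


Total thermal resistance (series):
  R_total = R_in + R_glass + R_air + R_glass + R_out
  R_total = 0.104 + 0.0179 + 0.158 + 0.0179 + 0.056 = 0.3538 m^2K/W
U-value = 1 / R_total = 1 / 0.3538 = 2.826 W/m^2K

2.826 W/m^2K


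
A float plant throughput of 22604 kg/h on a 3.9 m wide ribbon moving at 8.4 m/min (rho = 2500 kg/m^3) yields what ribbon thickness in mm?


Ribbon cross-section from mass balance:
  Volume rate = throughput / density = 22604 / 2500 = 9.0416 m^3/h
  thickness = volume rate / (speed * 60 * width), i.e.
  thickness = throughput / (60 * speed * width * density) * 1000
  thickness = 22604 / (60 * 8.4 * 3.9 * 2500) * 1000 = 4.6 mm

4.6 mm


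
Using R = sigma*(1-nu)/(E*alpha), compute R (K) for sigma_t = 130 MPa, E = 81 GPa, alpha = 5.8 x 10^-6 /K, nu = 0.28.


Thermal shock resistance: R = sigma * (1 - nu) / (E * alpha)
  Numerator = 130 * (1 - 0.28) = 93.6
  Denominator = 81 * 1000 * (5.8 x 10^-6) = 0.4698
  R = 93.6 / 0.4698 = 199.2 K

199.2 K


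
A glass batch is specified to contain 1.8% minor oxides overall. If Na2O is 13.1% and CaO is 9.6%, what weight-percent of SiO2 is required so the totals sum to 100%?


Known pieces sum to 100%:
  SiO2 = 100 - (others + Na2O + CaO)
  SiO2 = 100 - (1.8 + 13.1 + 9.6) = 75.5%

75.5%


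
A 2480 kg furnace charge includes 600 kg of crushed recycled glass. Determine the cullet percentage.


Cullet ratio = (cullet mass / total batch mass) * 100
  Ratio = 600 / 2480 * 100 = 24.19%

24.19%


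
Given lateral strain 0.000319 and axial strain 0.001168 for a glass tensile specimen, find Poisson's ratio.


Poisson's ratio: nu = lateral strain / axial strain
  nu = 0.000319 / 0.001168 = 0.2731

0.2731


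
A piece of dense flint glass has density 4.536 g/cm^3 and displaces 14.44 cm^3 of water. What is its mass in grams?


Rearrange rho = m / V:
  m = rho * V
  m = 4.536 * 14.44 = 65.5 g

65.5 g


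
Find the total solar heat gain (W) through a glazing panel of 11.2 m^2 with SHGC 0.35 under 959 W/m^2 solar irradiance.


Solar heat gain: Q = Area * SHGC * Irradiance
  Q = 11.2 * 0.35 * 959 = 3759.3 W

3759.3 W


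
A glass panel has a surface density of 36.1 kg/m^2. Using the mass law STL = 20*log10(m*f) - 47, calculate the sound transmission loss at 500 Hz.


Mass law: STL = 20 * log10(m * f) - 47
  m * f = 36.1 * 500 = 18050
  log10(18050) = 4.25648
  STL = 20 * 4.25648 - 47 = 85.1296 - 47 = 38.1 dB

38.1 dB


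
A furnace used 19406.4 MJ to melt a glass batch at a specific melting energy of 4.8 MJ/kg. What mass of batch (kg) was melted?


Rearrange E = m * s for m:
  m = E / s
  m = 19406.4 / 4.8 = 4043.0 kg

4043.0 kg


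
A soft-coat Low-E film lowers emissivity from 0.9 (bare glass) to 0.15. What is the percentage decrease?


Percentage reduction = (1 - coated/uncoated) * 100
  Ratio = 0.15 / 0.9 = 0.1667
  Reduction = (1 - 0.1667) * 100 = 83.3%

83.3%


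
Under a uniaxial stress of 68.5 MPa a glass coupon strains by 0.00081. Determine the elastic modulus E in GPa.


Young's modulus: E = stress / strain
  E = 68.5 MPa / 0.00081 = 84567.9 MPa
Convert to GPa: 84567.9 / 1000 = 84.57 GPa

84.57 GPa


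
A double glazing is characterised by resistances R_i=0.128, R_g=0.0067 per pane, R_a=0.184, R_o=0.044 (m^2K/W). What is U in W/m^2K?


Total thermal resistance (series):
  R_total = R_in + R_glass + R_air + R_glass + R_out
  R_total = 0.128 + 0.0067 + 0.184 + 0.0067 + 0.044 = 0.3694 m^2K/W
U-value = 1 / R_total = 1 / 0.3694 = 2.707 W/m^2K

2.707 W/m^2K


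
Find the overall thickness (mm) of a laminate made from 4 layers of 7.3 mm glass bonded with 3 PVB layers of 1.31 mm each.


Total thickness = glass contribution + PVB contribution
  Glass: 4 * 7.3 = 29.2 mm
  PVB: 3 * 1.31 = 3.93 mm
  Total = 29.2 + 3.93 = 33.13 mm

33.13 mm


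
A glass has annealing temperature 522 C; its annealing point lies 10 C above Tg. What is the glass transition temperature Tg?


Rearrange T_anneal = Tg + offset for Tg:
  Tg = T_anneal - offset = 522 - 10 = 512 C

512 C


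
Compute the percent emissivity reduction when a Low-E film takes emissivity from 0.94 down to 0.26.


Percentage reduction = (1 - coated/uncoated) * 100
  Ratio = 0.26 / 0.94 = 0.2766
  Reduction = (1 - 0.2766) * 100 = 72.3%

72.3%


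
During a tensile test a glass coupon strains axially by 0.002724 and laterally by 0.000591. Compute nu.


Poisson's ratio: nu = lateral strain / axial strain
  nu = 0.000591 / 0.002724 = 0.217

0.217


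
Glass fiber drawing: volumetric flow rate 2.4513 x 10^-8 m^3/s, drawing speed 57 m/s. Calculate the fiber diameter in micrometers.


Cross-sectional area from continuity:
  A = Q / v = 2.4513 x 10^-8 / 57 = 4.300526 x 10^-10 m^2
Diameter from circular cross-section:
  d = sqrt(4A / pi) * 10^6 (m -> um)
  d = sqrt(4 * 4.300526 x 10^-10 / pi) * 10^6 = 23.4 um

23.4 um


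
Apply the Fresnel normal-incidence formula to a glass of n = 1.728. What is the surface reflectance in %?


Fresnel reflectance at normal incidence:
  R = ((n - 1)/(n + 1))^2
  (n - 1)/(n + 1) = (1.728 - 1)/(1.728 + 1) = 0.266862
  R = 0.266862^2 = 0.0712153
  R(%) = 0.0712153 * 100 = 7.122%

7.122%


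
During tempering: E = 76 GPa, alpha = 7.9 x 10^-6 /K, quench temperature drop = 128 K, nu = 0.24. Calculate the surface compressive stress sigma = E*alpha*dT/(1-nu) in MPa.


Tempering stress: sigma = E * alpha * dT / (1 - nu)
  E (MPa) = 76 * 1000 = 76000
  Numerator = 76000 * (7.9 x 10^-6) * 128 = 76.8512
  Denominator = 1 - 0.24 = 0.76
  sigma = 76.8512 / 0.76 = 101.1 MPa

101.1 MPa


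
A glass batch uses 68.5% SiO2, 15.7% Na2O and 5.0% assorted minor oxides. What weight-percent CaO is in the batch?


Pieces sum to 100%:
  CaO = 100 - (SiO2 + Na2O + others)
  CaO = 100 - (68.5 + 15.7 + 5.0) = 10.8%

10.8%


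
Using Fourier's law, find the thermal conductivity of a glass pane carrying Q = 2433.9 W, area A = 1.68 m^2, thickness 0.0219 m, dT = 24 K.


Fourier's law rearranged: k = Q * t / (A * dT)
  Numerator = 2433.9 * 0.0219 = 53.30241
  Denominator = 1.68 * 24 = 40.32
  k = 53.30241 / 40.32 = 1.322 W/mK

1.322 W/mK


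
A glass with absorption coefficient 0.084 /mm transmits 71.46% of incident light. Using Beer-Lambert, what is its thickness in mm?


Rearrange T = exp(-alpha * thickness):
  thickness = -ln(T) / alpha
  T = 71.46/100 = 0.7146
  ln(T) = -0.33603
  -ln(T) = 0.33603
  thickness = 0.33603 / 0.084 = 4.0 mm

4.0 mm


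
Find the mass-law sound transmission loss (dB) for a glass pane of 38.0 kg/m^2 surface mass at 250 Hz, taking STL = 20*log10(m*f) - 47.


Mass law: STL = 20 * log10(m * f) - 47
  m * f = 38.0 * 250 = 9500
  log10(9500) = 3.97772
  STL = 20 * 3.97772 - 47 = 79.5544 - 47 = 32.6 dB

32.6 dB


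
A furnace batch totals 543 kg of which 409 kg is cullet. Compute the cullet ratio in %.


Cullet ratio = (cullet mass / total batch mass) * 100
  Ratio = 409 / 543 * 100 = 75.32%

75.32%


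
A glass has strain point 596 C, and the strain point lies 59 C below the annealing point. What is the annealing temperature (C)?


T_anneal = T_strain + gap:
  T_anneal = 596 + 59 = 655 C

655 C


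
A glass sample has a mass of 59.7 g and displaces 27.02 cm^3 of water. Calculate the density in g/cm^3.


Use the definition of density:
  rho = mass / volume
  rho = 59.7 / 27.02 = 2.209 g/cm^3

2.209 g/cm^3


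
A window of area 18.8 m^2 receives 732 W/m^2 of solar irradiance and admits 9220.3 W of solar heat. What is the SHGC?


Rearrange Q = Area * SHGC * Irradiance:
  SHGC = Q / (Area * Irradiance)
  SHGC = 9220.3 / (18.8 * 732) = 0.67

0.67


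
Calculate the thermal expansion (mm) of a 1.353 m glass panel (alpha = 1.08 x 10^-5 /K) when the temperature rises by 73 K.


Thermal expansion formula: dL = alpha * L0 * dT
  dL = (1.08 x 10^-5) * 1.353 * 73 = 0.00106671 m
Convert to mm: 0.00106671 * 1000 = 1.0667 mm

1.0667 mm


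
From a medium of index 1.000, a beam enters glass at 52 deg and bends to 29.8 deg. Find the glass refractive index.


Apply Snell's law: n1 * sin(theta1) = n2 * sin(theta2)
  n2 = n1 * sin(theta1) / sin(theta2)
  sin(52) = 0.788011
  sin(29.8) = 0.496974
  n2 = 1.000 * 0.788011 / 0.496974 = 1.5856

1.5856


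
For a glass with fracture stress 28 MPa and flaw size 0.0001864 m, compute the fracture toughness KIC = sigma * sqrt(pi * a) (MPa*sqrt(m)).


Fracture toughness: KIC = sigma * sqrt(pi * a)
  pi * a = pi * 0.0001864 = 0.000585593
  sqrt(pi * a) = 0.024199
  KIC = 28 * 0.024199 = 0.678 MPa*sqrt(m)

0.678 MPa*sqrt(m)


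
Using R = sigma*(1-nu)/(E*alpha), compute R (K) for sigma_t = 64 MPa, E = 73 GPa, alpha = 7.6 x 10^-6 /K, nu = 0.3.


Thermal shock resistance: R = sigma * (1 - nu) / (E * alpha)
  Numerator = 64 * (1 - 0.3) = 44.8
  Denominator = 73 * 1000 * (7.6 x 10^-6) = 0.5548
  R = 44.8 / 0.5548 = 80.7 K

80.7 K


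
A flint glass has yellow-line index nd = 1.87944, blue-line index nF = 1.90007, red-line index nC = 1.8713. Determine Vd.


Abbe number formula: Vd = (nd - 1) / (nF - nC)
  nd - 1 = 1.87944 - 1 = 0.87944
  nF - nC = 1.90007 - 1.8713 = 0.02877
  Vd = 0.87944 / 0.02877 = 30.57

30.57


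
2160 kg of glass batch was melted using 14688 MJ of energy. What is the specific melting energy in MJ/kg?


Rearrange E = m * s for s:
  s = E / m
  s = 14688 / 2160 = 6.8 MJ/kg

6.8 MJ/kg


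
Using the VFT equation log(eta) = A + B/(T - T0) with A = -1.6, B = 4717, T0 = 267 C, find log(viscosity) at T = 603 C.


VFT equation: log(eta) = A + B / (T - T0)
  T - T0 = 603 - 267 = 336
  B / (T - T0) = 4717 / 336 = 14.039
  log(eta) = -1.6 + 14.039 = 12.439

12.439
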